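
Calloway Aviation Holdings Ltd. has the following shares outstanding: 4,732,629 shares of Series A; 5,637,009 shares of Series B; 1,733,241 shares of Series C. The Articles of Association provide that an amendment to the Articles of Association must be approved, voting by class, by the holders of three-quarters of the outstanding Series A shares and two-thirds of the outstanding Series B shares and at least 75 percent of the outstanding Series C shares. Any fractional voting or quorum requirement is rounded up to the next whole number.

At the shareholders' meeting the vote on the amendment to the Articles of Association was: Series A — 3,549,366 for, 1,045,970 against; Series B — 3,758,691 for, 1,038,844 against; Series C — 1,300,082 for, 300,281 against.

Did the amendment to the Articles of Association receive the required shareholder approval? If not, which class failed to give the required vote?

Not approved — the Series A shares did not give the required vote.

Series A: 3/4 of 4732629 = 3549471.75, rounded up to 3549472; 3,549,472 required, 3,549,366 in favor — not approved.
Series B: 2/3 of 5637009 = 3758006; 3,758,006 required, 3,758,691 in favor — approved.
Series C: 3/4 of 1733241 = 1299930.75, rounded up to 1299931; 1,299,931 required, 1,300,082 in favor — approved.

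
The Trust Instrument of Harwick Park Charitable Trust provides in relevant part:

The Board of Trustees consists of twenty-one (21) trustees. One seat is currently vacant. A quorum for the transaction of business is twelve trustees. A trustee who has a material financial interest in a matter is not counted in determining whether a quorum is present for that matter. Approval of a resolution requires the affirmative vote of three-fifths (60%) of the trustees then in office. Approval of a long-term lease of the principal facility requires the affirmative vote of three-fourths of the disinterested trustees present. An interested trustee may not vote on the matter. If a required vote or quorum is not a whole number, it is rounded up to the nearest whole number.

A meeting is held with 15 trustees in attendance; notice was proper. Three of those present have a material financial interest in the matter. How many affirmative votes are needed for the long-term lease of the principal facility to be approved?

9

The long-term lease of the principal facility requires three-fourths of the disinterested trustees present (15 − 3 = 12).
3/4 of 12 = 9.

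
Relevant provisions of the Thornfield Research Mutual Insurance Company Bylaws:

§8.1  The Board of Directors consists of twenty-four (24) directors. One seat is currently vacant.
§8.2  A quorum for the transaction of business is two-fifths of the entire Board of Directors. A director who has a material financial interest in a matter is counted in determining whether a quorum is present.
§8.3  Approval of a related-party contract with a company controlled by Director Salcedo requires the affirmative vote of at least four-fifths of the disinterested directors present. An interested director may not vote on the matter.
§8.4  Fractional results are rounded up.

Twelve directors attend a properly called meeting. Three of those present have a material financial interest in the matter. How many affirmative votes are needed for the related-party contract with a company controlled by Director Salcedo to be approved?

8

The related-party contract with a company controlled by Director Salcedo requires four-fifths of the disinterested directors present (12 − 3 = 9).
4/5 of 9 = 7.20, rounded up to 8.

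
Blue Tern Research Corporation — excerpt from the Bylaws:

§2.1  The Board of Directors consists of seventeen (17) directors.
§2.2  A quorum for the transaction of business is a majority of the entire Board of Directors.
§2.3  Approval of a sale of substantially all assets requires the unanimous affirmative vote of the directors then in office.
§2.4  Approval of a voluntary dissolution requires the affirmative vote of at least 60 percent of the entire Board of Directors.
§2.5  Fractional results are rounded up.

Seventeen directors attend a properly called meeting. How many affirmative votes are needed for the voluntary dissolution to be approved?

The voluntary dissolution requires three-fifths of the entire Board of Directors (17).
3/5 of 17 = 10.20, rounded up to 11.

11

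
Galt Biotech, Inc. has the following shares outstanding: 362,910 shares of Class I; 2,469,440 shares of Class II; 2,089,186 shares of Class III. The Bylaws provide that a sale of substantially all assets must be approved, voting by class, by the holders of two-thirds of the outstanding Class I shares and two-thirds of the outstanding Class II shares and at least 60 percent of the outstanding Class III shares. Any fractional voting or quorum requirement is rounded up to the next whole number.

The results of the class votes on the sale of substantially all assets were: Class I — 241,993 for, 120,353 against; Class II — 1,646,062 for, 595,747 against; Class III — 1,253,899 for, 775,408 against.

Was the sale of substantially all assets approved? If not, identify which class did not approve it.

Not approved — the Class II shares did not give the required vote.

Class I: 2/3 of 362910 = 241940; 241,940 required, 241,993 in favor — approved.
Class II: 2/3 of 2469440 = 1646293.33, rounded up to 1646294; 1,646,294 required, 1,646,062 in favor — not approved.
Class III: 3/5 of 2089186 = 1253511.60, rounded up to 1253512; 1,253,512 required, 1,253,899 in favor — approved.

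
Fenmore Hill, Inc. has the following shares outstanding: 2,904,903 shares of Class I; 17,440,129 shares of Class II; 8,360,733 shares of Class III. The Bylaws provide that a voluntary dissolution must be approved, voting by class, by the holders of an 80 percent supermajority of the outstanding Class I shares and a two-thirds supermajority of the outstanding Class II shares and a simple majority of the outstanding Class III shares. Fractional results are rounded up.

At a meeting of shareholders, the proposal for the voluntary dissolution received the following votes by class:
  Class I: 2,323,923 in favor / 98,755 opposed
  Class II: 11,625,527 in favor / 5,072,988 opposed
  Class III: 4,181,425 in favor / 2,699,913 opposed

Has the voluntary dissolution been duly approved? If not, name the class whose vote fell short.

Class I: 4/5 of 2904903 = 2323922.40, rounded up to 2323923; 2,323,923 required, 2,323,923 in favor — approved.
Class II: 2/3 of 17440129 = 11626752.67, rounded up to 11626753; 11,626,753 required, 11,625,527 in favor — not approved.
Class III: a majority of 8360733 is 4180367; 4,180,367 required, 4,181,425 in favor — approved.

Not approved — the Class II shares did not give the required vote.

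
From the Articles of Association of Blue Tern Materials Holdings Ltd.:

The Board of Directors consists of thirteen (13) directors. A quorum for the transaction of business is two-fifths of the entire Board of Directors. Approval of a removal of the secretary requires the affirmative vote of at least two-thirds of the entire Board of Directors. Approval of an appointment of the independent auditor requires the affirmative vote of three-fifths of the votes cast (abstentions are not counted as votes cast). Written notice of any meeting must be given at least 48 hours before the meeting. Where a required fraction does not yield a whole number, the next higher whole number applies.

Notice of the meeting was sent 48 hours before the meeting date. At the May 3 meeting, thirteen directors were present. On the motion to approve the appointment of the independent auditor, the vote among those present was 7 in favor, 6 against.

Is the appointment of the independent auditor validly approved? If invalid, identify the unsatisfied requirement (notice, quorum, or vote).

Invalid — vote requirement not satisfied.

Notice: 48 hours given; 48 required (48 ≥ 48). Satisfied.
Quorum: 13 present; quorum is 6. Satisfied.
Vote: the appointment of the independent auditor requires three-fifths of the votes cast (13). 3/5 of 13 = 7.80, rounded up to 8, so 8 affirmative votes are needed; 7 voted in favor. Not satisfied.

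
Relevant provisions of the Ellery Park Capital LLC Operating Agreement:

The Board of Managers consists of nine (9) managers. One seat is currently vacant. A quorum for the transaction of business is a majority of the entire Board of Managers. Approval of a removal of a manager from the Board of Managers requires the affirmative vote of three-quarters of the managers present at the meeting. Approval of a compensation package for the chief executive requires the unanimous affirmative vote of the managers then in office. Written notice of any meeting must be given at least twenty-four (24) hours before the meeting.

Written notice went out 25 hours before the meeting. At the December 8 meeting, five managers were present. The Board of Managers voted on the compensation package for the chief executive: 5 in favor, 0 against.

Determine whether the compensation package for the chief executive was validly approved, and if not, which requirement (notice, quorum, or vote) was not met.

Invalid — vote requirement not satisfied.

Notice: 25 hours given; 24 required (25 ≥ 24). Satisfied.
Quorum: 5 present; quorum is 5. Satisfied.
Vote: the compensation package for the chief executive requires the unanimous vote of the managers then in office (8). Unanimous means all 8, so 8 affirmative votes are needed; 5 voted in favor. Not satisfied.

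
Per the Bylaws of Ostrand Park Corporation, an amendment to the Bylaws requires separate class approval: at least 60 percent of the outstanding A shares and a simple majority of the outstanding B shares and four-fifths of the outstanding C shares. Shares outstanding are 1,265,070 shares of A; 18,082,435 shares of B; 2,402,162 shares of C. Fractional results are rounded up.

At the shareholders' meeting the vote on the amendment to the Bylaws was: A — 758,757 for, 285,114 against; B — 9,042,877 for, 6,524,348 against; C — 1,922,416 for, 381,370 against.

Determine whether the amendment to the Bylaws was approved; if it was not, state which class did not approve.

A: 3/5 of 1265070 = 759042; 759,042 required, 758,757 in favor — not approved.
B: a majority of 18082435 is 9041218; 9,041,218 required, 9,042,877 in favor — approved.
C: 4/5 of 2402162 = 1921729.60, rounded up to 1921730; 1,921,730 required, 1,922,416 in favor — approved.

Not approved — the A shares did not give the required vote.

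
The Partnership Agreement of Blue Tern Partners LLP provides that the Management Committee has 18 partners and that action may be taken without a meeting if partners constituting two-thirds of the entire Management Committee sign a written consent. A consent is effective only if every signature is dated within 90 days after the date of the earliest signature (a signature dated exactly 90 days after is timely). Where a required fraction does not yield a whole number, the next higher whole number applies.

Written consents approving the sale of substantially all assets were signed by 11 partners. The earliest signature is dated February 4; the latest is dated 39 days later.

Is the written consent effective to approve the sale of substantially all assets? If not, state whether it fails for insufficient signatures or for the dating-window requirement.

Signatures required: two-thirds of 18 — 2/3 of 18 = 12, so 12 needed; 11 signed. Insufficient.
Dating window: the latest signature is 39 days after the earliest; the limit is 90 days. Within the window.

Not effective — insufficient signatures.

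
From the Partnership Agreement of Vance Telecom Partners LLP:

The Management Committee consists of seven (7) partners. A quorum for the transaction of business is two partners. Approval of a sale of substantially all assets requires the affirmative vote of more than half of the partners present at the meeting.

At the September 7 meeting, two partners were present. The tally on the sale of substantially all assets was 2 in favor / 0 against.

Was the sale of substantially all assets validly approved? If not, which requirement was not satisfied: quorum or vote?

Valid — all requirements satisfied.

Quorum: 2 present; quorum is 2. Satisfied.
Vote: the sale of substantially all assets requires a majority of the partners present (2). A majority of 2 is 2, so 2 affirmative votes are needed; 2 voted in favor. Satisfied.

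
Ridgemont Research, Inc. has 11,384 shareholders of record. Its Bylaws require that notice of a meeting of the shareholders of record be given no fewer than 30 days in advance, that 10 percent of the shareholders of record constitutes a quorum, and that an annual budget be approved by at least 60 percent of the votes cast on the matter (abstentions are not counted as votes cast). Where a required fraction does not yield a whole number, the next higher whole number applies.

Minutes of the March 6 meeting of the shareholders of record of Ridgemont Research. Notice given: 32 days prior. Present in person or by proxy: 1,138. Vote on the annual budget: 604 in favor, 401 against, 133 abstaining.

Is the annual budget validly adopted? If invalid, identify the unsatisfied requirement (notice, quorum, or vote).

Invalid — quorum requirement not satisfied.

Notice: 32 days given; 30 required. Satisfied.
Quorum: 10% of 11,384 = 1,138.40, rounded up to 1,139; 1,138 present. Not satisfied.
Vote: requires three-fifths of the votes cast (1,138 − 133 abstaining = 1,005); 3/5 of 1005 = 603, so 603 needed; 604 in favor. Satisfied.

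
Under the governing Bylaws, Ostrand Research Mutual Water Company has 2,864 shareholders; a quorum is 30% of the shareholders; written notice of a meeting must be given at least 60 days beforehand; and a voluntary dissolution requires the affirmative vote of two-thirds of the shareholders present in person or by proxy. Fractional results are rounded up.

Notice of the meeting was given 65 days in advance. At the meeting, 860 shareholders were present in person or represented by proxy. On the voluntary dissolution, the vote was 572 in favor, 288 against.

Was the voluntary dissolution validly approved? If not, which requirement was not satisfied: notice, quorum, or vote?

Notice: 65 days given; 60 required. Satisfied.
Quorum: 30% of 2,864 = 859.20, rounded up to 860; 860 present. Satisfied.
Vote: requires two-thirds of those present (860); 2/3 of 860 = 573.33, rounded up to 574, so 574 needed; 572 in favor. Not satisfied.

Invalid — vote requirement not satisfied.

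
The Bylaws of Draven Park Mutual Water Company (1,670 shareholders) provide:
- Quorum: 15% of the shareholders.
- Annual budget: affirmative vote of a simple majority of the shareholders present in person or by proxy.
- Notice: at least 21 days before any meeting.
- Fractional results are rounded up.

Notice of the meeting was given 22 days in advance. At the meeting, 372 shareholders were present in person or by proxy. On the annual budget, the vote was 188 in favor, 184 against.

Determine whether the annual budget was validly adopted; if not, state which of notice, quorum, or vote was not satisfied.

Valid — all requirements satisfied.

Notice: 22 days given; 21 required. Satisfied.
Quorum: 15% of 1,670 = 250.50, rounded up to 251; 372 present. Satisfied.
Vote: requires a majority of those present (372); a majority of 372 is 187, so 187 needed; 188 in favor. Satisfied.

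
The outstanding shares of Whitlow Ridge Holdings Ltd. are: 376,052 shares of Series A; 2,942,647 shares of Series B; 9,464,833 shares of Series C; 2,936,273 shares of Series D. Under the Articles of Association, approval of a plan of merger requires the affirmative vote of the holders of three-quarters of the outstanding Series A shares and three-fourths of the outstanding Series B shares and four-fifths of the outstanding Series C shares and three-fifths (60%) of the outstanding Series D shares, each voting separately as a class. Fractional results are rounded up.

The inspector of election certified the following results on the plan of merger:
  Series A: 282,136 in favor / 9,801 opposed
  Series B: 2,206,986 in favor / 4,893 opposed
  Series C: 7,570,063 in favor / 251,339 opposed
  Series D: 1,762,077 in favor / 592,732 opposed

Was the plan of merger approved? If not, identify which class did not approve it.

Not approved — the Series C shares did not give the required vote.

Series A: 3/4 of 376052 = 282039; 282,039 required, 282,136 in favor — approved.
Series B: 3/4 of 2942647 = 2206985.25, rounded up to 2206986; 2,206,986 required, 2,206,986 in favor — approved.
Series C: 4/5 of 9464833 = 7571866.40, rounded up to 7571867; 7,571,867 required, 7,570,063 in favor — not approved.
Series D: 3/5 of 2936273 = 1761763.80, rounded up to 1761764; 1,761,764 required, 1,762,077 in favor — approved.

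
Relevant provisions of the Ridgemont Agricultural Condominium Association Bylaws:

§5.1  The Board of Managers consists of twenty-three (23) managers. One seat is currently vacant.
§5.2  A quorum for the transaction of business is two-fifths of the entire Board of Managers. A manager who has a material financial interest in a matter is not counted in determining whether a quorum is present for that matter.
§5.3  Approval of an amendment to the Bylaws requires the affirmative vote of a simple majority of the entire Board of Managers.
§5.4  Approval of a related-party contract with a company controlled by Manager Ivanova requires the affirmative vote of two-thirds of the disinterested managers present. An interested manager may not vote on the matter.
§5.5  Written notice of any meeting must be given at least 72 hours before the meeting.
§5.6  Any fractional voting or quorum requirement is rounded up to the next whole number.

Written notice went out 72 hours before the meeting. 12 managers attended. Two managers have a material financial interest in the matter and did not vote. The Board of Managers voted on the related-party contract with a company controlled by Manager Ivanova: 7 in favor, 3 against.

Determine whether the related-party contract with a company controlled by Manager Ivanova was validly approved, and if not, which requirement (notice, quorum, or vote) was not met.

Notice: 72 hours given; 72 required (72 ≥ 72). Satisfied.
Quorum: 12 present, but the 2 interested managers do not count, leaving 10. Quorum is 10. Satisfied.
Vote: the related-party contract with a company controlled by Manager Ivanova requires two-thirds of the disinterested managers present (12 − 2 = 10). 2/3 of 10 = 6.67, rounded up to 7, so 7 affirmative votes are needed; 7 voted in favor. Satisfied.

Valid — all requirements satisfied.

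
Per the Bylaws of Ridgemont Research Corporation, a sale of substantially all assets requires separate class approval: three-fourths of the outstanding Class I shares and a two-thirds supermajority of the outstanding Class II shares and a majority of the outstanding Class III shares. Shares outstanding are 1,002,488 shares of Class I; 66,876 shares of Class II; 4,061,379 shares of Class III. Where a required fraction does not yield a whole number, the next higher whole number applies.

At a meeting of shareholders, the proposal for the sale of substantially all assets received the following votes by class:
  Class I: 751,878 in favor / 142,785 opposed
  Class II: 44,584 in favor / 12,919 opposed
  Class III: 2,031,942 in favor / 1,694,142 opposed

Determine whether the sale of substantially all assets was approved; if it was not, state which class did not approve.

Approved — every class gave the required vote.

Class I: 3/4 of 1002488 = 751866; 751,866 required, 751,878 in favor — approved.
Class II: 2/3 of 66876 = 44584; 44,584 required, 44,584 in favor — approved.
Class III: a majority of 4061379 is 2030690; 2,030,690 required, 2,031,942 in favor — approved.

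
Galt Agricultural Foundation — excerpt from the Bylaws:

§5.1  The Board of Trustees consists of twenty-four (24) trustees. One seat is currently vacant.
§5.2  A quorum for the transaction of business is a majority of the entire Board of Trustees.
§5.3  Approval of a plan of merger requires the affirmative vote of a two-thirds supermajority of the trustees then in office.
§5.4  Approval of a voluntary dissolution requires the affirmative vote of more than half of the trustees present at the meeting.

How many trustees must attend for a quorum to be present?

13

A majority of 24 is 13.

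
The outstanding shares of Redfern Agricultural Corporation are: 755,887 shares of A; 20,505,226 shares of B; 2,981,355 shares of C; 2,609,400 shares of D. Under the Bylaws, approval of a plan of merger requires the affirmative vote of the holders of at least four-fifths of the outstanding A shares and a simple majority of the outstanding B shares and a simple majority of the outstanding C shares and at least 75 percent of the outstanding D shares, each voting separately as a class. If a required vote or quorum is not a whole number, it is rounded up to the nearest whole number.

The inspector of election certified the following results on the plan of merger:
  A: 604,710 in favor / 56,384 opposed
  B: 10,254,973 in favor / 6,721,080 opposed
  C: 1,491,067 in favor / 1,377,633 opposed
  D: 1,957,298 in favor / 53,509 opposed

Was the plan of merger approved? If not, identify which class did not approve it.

Approved — every class gave the required vote.

A: 4/5 of 755887 = 604709.60, rounded up to 604710; 604,710 required, 604,710 in favor — approved.
B: a majority of 20505226 is 10252614; 10,252,614 required, 10,254,973 in favor — approved.
C: a majority of 2981355 is 1490678; 1,490,678 required, 1,491,067 in favor — approved.
D: 3/4 of 2609400 = 1957050; 1,957,050 required, 1,957,298 in favor — approved.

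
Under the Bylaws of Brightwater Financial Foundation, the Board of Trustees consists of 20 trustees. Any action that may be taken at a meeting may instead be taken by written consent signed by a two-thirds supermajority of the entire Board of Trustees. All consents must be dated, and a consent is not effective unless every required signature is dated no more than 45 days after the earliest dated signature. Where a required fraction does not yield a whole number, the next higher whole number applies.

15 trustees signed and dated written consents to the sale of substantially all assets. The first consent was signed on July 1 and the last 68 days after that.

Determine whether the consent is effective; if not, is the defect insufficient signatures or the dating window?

Not effective — dating-window requirement not satisfied.

Signatures required: a two-thirds supermajority of 20 — 2/3 of 20 = 13.33, rounded up to 14, so 14 needed; 15 signed. Sufficient.
Dating window: the latest signature is 68 days after the earliest; the limit is 45 days. Outside the window.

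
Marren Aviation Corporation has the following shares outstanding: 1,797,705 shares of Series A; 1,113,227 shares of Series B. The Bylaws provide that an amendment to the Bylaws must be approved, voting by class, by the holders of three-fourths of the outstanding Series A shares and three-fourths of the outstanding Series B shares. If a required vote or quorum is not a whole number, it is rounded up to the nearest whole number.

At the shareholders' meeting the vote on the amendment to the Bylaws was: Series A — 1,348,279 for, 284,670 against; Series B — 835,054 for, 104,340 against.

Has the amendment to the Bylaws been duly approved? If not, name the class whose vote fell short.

Approved — every class gave the required vote.

Series A: 3/4 of 1797705 = 1348278.75, rounded up to 1348279; 1,348,279 required, 1,348,279 in favor — approved.
Series B: 3/4 of 1113227 = 834920.25, rounded up to 834921; 834,921 required, 835,054 in favor — approved.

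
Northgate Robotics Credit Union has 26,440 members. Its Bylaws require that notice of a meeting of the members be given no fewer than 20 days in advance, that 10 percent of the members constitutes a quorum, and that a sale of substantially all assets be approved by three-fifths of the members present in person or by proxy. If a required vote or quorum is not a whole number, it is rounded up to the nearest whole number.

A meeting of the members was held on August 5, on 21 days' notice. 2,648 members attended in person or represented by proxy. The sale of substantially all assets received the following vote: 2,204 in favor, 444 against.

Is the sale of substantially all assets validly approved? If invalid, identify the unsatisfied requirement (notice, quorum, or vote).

Valid — all requirements satisfied.

Notice: 21 days given; 20 required. Satisfied.
Quorum: 10% of 26,440 = 2,644; 2,648 present. Satisfied.
Vote: requires three-fifths of those present (2,648); 3/5 of 2648 = 1588.80, rounded up to 1589, so 1,589 needed; 2,204 in favor. Satisfied.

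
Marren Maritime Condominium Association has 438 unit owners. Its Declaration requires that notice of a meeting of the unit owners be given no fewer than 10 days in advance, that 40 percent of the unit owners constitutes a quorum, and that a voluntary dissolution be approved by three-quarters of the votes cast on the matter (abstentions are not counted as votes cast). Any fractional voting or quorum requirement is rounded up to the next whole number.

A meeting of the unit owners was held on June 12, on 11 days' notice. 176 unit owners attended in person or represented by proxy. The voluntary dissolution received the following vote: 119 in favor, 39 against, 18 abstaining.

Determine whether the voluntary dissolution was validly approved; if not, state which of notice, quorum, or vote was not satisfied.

Valid — all requirements satisfied.

Notice: 11 days given; 10 required. Satisfied.
Quorum: 40% of 438 = 175.20, rounded up to 176; 176 present. Satisfied.
Vote: requires three-fourths of the votes cast (176 − 18 abstaining = 158); 3/4 of 158 = 118.50, rounded up to 119, so 119 needed; 119 in favor. Satisfied.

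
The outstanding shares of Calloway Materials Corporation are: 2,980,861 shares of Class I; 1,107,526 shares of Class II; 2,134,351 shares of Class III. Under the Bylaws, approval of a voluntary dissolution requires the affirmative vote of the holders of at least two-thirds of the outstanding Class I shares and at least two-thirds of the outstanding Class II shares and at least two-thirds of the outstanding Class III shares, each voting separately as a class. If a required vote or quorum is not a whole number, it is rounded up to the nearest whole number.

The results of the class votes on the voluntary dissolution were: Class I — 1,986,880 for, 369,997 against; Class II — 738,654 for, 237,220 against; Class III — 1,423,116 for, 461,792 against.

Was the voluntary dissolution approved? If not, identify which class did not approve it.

Not approved — the Class I shares did not give the required vote.

Class I: 2/3 of 2980861 = 1987240.67, rounded up to 1987241; 1,987,241 required, 1,986,880 in favor — not approved.
Class II: 2/3 of 1107526 = 738350.67, rounded up to 738351; 738,351 required, 738,654 in favor — approved.
Class III: 2/3 of 2134351 = 1422900.67, rounded up to 1422901; 1,422,901 required, 1,423,116 in favor — approved.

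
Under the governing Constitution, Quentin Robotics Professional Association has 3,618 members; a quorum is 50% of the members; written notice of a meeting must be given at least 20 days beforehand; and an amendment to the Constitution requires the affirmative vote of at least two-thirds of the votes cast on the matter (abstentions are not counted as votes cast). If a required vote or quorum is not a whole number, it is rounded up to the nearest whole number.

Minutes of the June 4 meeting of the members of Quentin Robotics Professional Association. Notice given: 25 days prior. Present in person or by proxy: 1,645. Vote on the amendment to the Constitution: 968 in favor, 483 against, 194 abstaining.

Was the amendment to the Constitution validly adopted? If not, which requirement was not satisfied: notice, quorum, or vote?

Invalid — quorum requirement not satisfied.

Notice: 25 days given; 20 required. Satisfied.
Quorum: 50% of 3,618 = 1,809; 1,645 present. Not satisfied.
Vote: requires two-thirds of the votes cast (1,645 − 194 abstaining = 1,451); 2/3 of 1451 = 967.33, rounded up to 968, so 968 needed; 968 in favor. Satisfied.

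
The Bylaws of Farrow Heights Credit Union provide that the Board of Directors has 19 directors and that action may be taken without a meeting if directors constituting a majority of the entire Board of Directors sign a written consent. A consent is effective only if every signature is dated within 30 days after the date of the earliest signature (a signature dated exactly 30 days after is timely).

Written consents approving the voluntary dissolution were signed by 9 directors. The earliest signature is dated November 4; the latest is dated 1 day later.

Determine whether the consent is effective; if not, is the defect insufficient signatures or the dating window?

Signatures required: a majority of 19 — a majority of 19 is 10, so 10 needed; 9 signed. Insufficient.
Dating window: the latest signature is 1 day after the earliest; the limit is 30 days. Within the window.

Not effective — insufficient signatures.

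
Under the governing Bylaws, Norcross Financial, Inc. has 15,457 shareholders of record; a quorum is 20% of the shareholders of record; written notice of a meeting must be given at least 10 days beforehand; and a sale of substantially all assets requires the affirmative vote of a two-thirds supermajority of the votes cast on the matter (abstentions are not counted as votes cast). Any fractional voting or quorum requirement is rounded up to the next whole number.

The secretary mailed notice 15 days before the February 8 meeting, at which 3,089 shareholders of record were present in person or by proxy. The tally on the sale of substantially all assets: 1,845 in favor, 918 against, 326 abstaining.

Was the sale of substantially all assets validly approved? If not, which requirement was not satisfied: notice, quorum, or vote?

Invalid — quorum requirement not satisfied.

Notice: 15 days given; 10 required. Satisfied.
Quorum: 20% of 15,457 = 3,091.40, rounded up to 3,092; 3,089 present. Not satisfied.
Vote: requires two-thirds of the votes cast (3,089 − 326 abstaining = 2,763); 2/3 of 2763 = 1842, so 1,842 needed; 1,845 in favor. Satisfied.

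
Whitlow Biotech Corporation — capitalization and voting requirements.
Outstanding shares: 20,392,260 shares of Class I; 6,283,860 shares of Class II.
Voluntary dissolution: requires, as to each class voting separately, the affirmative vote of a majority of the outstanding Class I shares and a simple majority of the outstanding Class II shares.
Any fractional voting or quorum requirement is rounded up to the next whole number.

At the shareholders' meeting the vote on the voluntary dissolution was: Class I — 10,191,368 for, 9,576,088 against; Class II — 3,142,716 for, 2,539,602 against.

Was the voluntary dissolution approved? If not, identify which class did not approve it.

Class I: a majority of 20392260 is 10196131; 10,196,131 required, 10,191,368 in favor — not approved.
Class II: a majority of 6283860 is 3141931; 3,141,931 required, 3,142,716 in favor — approved.

Not approved — the Class I shares did not give the required vote.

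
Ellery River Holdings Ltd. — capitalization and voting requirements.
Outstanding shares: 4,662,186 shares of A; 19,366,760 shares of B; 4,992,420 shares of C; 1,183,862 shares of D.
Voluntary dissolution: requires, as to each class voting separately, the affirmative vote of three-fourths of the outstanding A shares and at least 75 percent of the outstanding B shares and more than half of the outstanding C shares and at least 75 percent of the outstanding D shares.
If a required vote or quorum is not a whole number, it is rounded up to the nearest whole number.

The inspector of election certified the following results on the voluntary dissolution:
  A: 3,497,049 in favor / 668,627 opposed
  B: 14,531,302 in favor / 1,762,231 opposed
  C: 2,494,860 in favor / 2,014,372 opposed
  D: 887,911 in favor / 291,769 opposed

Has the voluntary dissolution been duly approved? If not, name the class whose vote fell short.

Not approved — the C shares did not give the required vote.

A: 3/4 of 4662186 = 3496639.50, rounded up to 3496640; 3,496,640 required, 3,497,049 in favor — approved.
B: 3/4 of 19366760 = 14525070; 14,525,070 required, 14,531,302 in favor — approved.
C: a majority of 4992420 is 2496211; 2,496,211 required, 2,494,860 in favor — not approved.
D: 3/4 of 1183862 = 887896.50, rounded up to 887897; 887,897 required, 887,911 in favor — approved.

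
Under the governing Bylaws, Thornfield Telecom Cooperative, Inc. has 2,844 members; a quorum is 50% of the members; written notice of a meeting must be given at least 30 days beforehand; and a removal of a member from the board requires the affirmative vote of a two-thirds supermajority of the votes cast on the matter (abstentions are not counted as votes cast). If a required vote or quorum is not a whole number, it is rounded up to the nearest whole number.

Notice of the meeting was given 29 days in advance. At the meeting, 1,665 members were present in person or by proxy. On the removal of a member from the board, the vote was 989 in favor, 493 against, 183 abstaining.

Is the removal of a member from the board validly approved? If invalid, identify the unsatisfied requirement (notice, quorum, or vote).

Invalid — notice requirement not satisfied.

Notice: 29 days given; 30 required. Not satisfied.
Quorum: 50% of 2,844 = 1,422; 1,665 present. Satisfied.
Vote: requires two-thirds of the votes cast (1,665 − 183 abstaining = 1,482); 2/3 of 1482 = 988, so 988 needed; 989 in favor. Satisfied.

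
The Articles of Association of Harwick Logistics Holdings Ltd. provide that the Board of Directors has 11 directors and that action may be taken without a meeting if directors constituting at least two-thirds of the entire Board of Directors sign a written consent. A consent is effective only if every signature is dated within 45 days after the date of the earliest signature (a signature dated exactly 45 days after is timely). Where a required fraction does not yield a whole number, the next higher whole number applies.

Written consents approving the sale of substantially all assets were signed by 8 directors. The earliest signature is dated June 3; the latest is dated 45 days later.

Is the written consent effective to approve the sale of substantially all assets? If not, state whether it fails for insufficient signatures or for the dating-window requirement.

Effective — both the signature and dating-window requirements are satisfied.

Signatures required: at least two-thirds of 11 — 2/3 of 11 = 7.33, rounded up to 8, so 8 needed; 8 signed. Sufficient.
Dating window: the latest signature is 45 days after the earliest; the limit is 45 days. Within the window.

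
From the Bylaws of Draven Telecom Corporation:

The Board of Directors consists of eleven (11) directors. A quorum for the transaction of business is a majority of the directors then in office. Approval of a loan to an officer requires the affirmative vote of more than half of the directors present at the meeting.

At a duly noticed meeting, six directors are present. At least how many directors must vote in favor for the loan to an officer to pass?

The loan to an officer requires a majority of the directors present (6).
A majority of 6 is 4.

4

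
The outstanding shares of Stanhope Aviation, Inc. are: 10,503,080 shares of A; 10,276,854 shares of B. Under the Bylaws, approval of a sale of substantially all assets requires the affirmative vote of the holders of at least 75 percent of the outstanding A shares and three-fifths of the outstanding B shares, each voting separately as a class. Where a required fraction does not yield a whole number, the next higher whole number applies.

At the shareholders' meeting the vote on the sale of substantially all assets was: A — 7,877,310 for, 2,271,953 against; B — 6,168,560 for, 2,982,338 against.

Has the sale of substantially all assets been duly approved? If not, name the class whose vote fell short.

Approved — every class gave the required vote.

A: 3/4 of 10503080 = 7877310; 7,877,310 required, 7,877,310 in favor — approved.
B: 3/5 of 10276854 = 6166112.40, rounded up to 6166113; 6,166,113 required, 6,168,560 in favor — approved.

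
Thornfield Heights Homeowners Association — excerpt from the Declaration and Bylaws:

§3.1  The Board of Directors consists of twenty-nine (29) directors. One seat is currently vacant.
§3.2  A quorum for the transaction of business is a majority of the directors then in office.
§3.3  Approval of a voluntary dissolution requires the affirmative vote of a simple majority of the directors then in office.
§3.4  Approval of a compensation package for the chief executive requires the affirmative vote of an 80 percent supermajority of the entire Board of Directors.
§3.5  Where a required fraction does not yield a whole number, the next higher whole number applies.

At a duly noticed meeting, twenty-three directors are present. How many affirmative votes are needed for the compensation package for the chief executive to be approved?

24

The compensation package for the chief executive requires four-fifths of the entire Board of Directors (29).
4/5 of 29 = 23.20, rounded up to 24.
(Only 23 can vote, so the compensation package for the chief executive cannot pass at this meeting, but the required vote is still 24.)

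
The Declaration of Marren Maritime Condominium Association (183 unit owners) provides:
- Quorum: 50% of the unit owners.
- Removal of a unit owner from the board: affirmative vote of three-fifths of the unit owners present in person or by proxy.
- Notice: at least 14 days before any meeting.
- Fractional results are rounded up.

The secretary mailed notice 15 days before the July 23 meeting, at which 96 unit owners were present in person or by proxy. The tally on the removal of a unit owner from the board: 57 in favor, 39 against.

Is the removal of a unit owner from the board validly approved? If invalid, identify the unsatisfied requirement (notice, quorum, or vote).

Invalid — vote requirement not satisfied.

Notice: 15 days given; 14 required. Satisfied.
Quorum: 50% of 183 = 91.50, rounded up to 92; 96 present. Satisfied.
Vote: requires three-fifths of those present (96); 3/5 of 96 = 57.60, rounded up to 58, so 58 needed; 57 in favor. Not satisfied.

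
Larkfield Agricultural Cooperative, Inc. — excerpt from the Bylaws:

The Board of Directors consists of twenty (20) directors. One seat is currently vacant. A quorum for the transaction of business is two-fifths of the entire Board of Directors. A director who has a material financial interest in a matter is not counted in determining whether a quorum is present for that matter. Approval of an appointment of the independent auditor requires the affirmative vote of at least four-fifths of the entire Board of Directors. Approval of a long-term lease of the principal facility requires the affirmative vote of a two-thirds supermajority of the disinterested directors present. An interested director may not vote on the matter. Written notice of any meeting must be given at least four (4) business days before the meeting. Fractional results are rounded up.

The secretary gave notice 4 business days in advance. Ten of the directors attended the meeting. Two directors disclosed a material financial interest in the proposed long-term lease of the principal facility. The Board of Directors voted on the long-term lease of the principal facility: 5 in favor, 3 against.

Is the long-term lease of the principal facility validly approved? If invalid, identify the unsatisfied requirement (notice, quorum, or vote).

Invalid — vote requirement not satisfied.

Notice: 4 business days given; 4 required (4 ≥ 4). Satisfied.
Quorum: 10 present, but the 2 interested directors do not count, leaving 8. Quorum is 8. Satisfied.
Vote: the long-term lease of the principal facility requires two-thirds of the disinterested directors present (10 − 2 = 8). 2/3 of 8 = 5.33, rounded up to 6, so 6 affirmative votes are needed; 5 voted in favor. Not satisfied.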